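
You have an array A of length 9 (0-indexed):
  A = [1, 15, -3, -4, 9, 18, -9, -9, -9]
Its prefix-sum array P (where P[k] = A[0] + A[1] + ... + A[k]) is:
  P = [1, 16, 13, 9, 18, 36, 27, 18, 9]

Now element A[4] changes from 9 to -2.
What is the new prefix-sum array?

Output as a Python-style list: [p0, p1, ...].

Answer: [1, 16, 13, 9, 7, 25, 16, 7, -2]

Derivation:
Change: A[4] 9 -> -2, delta = -11
P[k] for k < 4: unchanged (A[4] not included)
P[k] for k >= 4: shift by delta = -11
  P[0] = 1 + 0 = 1
  P[1] = 16 + 0 = 16
  P[2] = 13 + 0 = 13
  P[3] = 9 + 0 = 9
  P[4] = 18 + -11 = 7
  P[5] = 36 + -11 = 25
  P[6] = 27 + -11 = 16
  P[7] = 18 + -11 = 7
  P[8] = 9 + -11 = -2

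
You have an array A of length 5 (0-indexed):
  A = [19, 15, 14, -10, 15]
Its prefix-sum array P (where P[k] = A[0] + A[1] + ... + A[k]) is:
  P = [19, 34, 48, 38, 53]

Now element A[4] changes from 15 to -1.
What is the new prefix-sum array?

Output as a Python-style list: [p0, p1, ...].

Answer: [19, 34, 48, 38, 37]

Derivation:
Change: A[4] 15 -> -1, delta = -16
P[k] for k < 4: unchanged (A[4] not included)
P[k] for k >= 4: shift by delta = -16
  P[0] = 19 + 0 = 19
  P[1] = 34 + 0 = 34
  P[2] = 48 + 0 = 48
  P[3] = 38 + 0 = 38
  P[4] = 53 + -16 = 37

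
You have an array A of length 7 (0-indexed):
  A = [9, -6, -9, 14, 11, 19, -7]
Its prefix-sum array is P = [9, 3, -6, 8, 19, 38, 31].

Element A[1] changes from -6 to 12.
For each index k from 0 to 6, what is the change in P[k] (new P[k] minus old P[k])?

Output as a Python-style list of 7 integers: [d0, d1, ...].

Answer: [0, 18, 18, 18, 18, 18, 18]

Derivation:
Element change: A[1] -6 -> 12, delta = 18
For k < 1: P[k] unchanged, delta_P[k] = 0
For k >= 1: P[k] shifts by exactly 18
Delta array: [0, 18, 18, 18, 18, 18, 18]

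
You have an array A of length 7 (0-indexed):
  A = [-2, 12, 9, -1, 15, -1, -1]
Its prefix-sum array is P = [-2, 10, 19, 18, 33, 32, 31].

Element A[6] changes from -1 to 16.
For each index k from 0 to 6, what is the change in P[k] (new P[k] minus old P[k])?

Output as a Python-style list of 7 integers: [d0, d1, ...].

Element change: A[6] -1 -> 16, delta = 17
For k < 6: P[k] unchanged, delta_P[k] = 0
For k >= 6: P[k] shifts by exactly 17
Delta array: [0, 0, 0, 0, 0, 0, 17]

Answer: [0, 0, 0, 0, 0, 0, 17]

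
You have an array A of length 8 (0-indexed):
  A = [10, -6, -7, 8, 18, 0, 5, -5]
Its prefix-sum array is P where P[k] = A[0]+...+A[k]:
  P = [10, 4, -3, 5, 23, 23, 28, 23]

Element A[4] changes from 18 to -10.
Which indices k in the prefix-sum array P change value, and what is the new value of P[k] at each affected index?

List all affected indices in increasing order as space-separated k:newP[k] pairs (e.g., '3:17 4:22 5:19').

P[k] = A[0] + ... + A[k]
P[k] includes A[4] iff k >= 4
Affected indices: 4, 5, ..., 7; delta = -28
  P[4]: 23 + -28 = -5
  P[5]: 23 + -28 = -5
  P[6]: 28 + -28 = 0
  P[7]: 23 + -28 = -5

Answer: 4:-5 5:-5 6:0 7:-5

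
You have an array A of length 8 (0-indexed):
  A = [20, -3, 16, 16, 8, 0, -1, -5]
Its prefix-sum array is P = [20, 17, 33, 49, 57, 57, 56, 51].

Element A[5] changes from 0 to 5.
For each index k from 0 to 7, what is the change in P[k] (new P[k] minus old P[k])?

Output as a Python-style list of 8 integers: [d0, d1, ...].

Element change: A[5] 0 -> 5, delta = 5
For k < 5: P[k] unchanged, delta_P[k] = 0
For k >= 5: P[k] shifts by exactly 5
Delta array: [0, 0, 0, 0, 0, 5, 5, 5]

Answer: [0, 0, 0, 0, 0, 5, 5, 5]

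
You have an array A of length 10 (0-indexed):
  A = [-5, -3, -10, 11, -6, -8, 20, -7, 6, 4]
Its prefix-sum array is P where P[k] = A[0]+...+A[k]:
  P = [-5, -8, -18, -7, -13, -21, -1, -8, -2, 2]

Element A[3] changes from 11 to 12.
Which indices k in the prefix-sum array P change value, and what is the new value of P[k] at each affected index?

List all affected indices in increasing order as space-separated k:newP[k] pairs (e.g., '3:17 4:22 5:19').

Answer: 3:-6 4:-12 5:-20 6:0 7:-7 8:-1 9:3

Derivation:
P[k] = A[0] + ... + A[k]
P[k] includes A[3] iff k >= 3
Affected indices: 3, 4, ..., 9; delta = 1
  P[3]: -7 + 1 = -6
  P[4]: -13 + 1 = -12
  P[5]: -21 + 1 = -20
  P[6]: -1 + 1 = 0
  P[7]: -8 + 1 = -7
  P[8]: -2 + 1 = -1
  P[9]: 2 + 1 = 3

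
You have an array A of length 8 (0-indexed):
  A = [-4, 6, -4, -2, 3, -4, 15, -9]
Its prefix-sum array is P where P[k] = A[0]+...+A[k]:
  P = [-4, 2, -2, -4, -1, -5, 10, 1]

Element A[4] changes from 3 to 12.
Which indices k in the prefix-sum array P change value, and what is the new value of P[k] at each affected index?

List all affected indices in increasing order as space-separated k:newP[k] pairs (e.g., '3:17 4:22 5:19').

Answer: 4:8 5:4 6:19 7:10

Derivation:
P[k] = A[0] + ... + A[k]
P[k] includes A[4] iff k >= 4
Affected indices: 4, 5, ..., 7; delta = 9
  P[4]: -1 + 9 = 8
  P[5]: -5 + 9 = 4
  P[6]: 10 + 9 = 19
  P[7]: 1 + 9 = 10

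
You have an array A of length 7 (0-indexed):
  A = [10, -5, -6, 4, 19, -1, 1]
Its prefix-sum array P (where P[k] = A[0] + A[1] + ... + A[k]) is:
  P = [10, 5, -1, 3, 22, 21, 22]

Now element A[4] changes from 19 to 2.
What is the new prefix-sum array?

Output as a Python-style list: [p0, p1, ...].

Change: A[4] 19 -> 2, delta = -17
P[k] for k < 4: unchanged (A[4] not included)
P[k] for k >= 4: shift by delta = -17
  P[0] = 10 + 0 = 10
  P[1] = 5 + 0 = 5
  P[2] = -1 + 0 = -1
  P[3] = 3 + 0 = 3
  P[4] = 22 + -17 = 5
  P[5] = 21 + -17 = 4
  P[6] = 22 + -17 = 5

Answer: [10, 5, -1, 3, 5, 4, 5]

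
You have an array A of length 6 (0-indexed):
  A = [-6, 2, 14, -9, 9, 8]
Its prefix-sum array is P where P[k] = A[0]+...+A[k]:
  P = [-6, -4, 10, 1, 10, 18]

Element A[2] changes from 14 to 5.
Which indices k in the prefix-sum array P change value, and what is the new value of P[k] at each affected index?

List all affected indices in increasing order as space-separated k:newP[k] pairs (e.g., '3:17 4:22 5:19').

Answer: 2:1 3:-8 4:1 5:9

Derivation:
P[k] = A[0] + ... + A[k]
P[k] includes A[2] iff k >= 2
Affected indices: 2, 3, ..., 5; delta = -9
  P[2]: 10 + -9 = 1
  P[3]: 1 + -9 = -8
  P[4]: 10 + -9 = 1
  P[5]: 18 + -9 = 9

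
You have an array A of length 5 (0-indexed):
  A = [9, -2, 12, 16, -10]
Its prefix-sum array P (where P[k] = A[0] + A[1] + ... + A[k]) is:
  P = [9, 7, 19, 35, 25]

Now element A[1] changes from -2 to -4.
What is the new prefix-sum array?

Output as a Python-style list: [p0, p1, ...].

Answer: [9, 5, 17, 33, 23]

Derivation:
Change: A[1] -2 -> -4, delta = -2
P[k] for k < 1: unchanged (A[1] not included)
P[k] for k >= 1: shift by delta = -2
  P[0] = 9 + 0 = 9
  P[1] = 7 + -2 = 5
  P[2] = 19 + -2 = 17
  P[3] = 35 + -2 = 33
  P[4] = 25 + -2 = 23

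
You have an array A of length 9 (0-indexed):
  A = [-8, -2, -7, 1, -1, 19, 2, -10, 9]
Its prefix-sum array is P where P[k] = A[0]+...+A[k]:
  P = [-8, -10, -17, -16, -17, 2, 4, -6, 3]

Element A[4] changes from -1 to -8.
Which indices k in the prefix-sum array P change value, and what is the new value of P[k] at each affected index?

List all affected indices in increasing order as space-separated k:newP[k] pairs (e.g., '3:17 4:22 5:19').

Answer: 4:-24 5:-5 6:-3 7:-13 8:-4

Derivation:
P[k] = A[0] + ... + A[k]
P[k] includes A[4] iff k >= 4
Affected indices: 4, 5, ..., 8; delta = -7
  P[4]: -17 + -7 = -24
  P[5]: 2 + -7 = -5
  P[6]: 4 + -7 = -3
  P[7]: -6 + -7 = -13
  P[8]: 3 + -7 = -4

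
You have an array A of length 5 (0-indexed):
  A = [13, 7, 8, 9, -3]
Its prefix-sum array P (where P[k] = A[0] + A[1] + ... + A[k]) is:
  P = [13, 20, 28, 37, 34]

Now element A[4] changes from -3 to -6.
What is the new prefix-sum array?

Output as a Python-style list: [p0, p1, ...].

Change: A[4] -3 -> -6, delta = -3
P[k] for k < 4: unchanged (A[4] not included)
P[k] for k >= 4: shift by delta = -3
  P[0] = 13 + 0 = 13
  P[1] = 20 + 0 = 20
  P[2] = 28 + 0 = 28
  P[3] = 37 + 0 = 37
  P[4] = 34 + -3 = 31

Answer: [13, 20, 28, 37, 31]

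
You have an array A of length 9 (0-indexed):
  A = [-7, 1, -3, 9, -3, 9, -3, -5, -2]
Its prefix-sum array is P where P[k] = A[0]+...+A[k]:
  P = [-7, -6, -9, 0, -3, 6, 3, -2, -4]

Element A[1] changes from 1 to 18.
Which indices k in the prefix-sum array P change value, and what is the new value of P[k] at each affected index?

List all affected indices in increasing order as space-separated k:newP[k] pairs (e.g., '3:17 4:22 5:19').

P[k] = A[0] + ... + A[k]
P[k] includes A[1] iff k >= 1
Affected indices: 1, 2, ..., 8; delta = 17
  P[1]: -6 + 17 = 11
  P[2]: -9 + 17 = 8
  P[3]: 0 + 17 = 17
  P[4]: -3 + 17 = 14
  P[5]: 6 + 17 = 23
  P[6]: 3 + 17 = 20
  P[7]: -2 + 17 = 15
  P[8]: -4 + 17 = 13

Answer: 1:11 2:8 3:17 4:14 5:23 6:20 7:15 8:13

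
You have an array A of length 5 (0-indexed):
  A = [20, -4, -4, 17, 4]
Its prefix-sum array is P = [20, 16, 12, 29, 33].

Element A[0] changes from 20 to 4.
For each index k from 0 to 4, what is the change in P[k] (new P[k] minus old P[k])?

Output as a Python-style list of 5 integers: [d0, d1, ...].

Answer: [-16, -16, -16, -16, -16]

Derivation:
Element change: A[0] 20 -> 4, delta = -16
For k < 0: P[k] unchanged, delta_P[k] = 0
For k >= 0: P[k] shifts by exactly -16
Delta array: [-16, -16, -16, -16, -16]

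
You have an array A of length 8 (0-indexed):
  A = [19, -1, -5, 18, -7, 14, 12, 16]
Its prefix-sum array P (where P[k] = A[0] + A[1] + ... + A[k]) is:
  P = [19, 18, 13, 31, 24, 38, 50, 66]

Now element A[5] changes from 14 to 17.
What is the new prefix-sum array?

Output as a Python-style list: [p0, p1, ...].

Answer: [19, 18, 13, 31, 24, 41, 53, 69]

Derivation:
Change: A[5] 14 -> 17, delta = 3
P[k] for k < 5: unchanged (A[5] not included)
P[k] for k >= 5: shift by delta = 3
  P[0] = 19 + 0 = 19
  P[1] = 18 + 0 = 18
  P[2] = 13 + 0 = 13
  P[3] = 31 + 0 = 31
  P[4] = 24 + 0 = 24
  P[5] = 38 + 3 = 41
  P[6] = 50 + 3 = 53
  P[7] = 66 + 3 = 69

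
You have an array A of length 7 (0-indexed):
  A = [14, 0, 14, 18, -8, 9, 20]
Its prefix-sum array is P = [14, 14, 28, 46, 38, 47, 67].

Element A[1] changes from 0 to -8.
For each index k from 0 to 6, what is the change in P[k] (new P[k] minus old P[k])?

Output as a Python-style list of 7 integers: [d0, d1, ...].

Answer: [0, -8, -8, -8, -8, -8, -8]

Derivation:
Element change: A[1] 0 -> -8, delta = -8
For k < 1: P[k] unchanged, delta_P[k] = 0
For k >= 1: P[k] shifts by exactly -8
Delta array: [0, -8, -8, -8, -8, -8, -8]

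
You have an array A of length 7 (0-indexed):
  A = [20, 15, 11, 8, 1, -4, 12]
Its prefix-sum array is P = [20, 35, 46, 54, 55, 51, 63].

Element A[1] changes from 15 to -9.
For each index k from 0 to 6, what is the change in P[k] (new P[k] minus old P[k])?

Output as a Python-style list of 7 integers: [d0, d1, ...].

Element change: A[1] 15 -> -9, delta = -24
For k < 1: P[k] unchanged, delta_P[k] = 0
For k >= 1: P[k] shifts by exactly -24
Delta array: [0, -24, -24, -24, -24, -24, -24]

Answer: [0, -24, -24, -24, -24, -24, -24]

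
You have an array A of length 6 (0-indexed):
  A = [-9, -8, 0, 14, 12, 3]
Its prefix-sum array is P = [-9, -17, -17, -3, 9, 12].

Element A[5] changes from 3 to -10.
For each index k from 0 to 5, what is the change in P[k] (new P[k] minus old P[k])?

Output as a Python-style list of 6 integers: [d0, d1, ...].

Answer: [0, 0, 0, 0, 0, -13]

Derivation:
Element change: A[5] 3 -> -10, delta = -13
For k < 5: P[k] unchanged, delta_P[k] = 0
For k >= 5: P[k] shifts by exactly -13
Delta array: [0, 0, 0, 0, 0, -13]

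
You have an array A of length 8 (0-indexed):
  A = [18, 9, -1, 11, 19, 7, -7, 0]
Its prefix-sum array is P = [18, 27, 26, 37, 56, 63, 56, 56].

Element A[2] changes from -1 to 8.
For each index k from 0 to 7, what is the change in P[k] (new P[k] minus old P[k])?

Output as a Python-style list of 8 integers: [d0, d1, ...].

Answer: [0, 0, 9, 9, 9, 9, 9, 9]

Derivation:
Element change: A[2] -1 -> 8, delta = 9
For k < 2: P[k] unchanged, delta_P[k] = 0
For k >= 2: P[k] shifts by exactly 9
Delta array: [0, 0, 9, 9, 9, 9, 9, 9]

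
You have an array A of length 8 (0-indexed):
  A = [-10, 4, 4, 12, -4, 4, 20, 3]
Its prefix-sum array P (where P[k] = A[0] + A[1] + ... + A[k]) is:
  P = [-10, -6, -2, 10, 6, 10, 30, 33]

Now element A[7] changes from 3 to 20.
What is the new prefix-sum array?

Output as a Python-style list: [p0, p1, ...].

Answer: [-10, -6, -2, 10, 6, 10, 30, 50]

Derivation:
Change: A[7] 3 -> 20, delta = 17
P[k] for k < 7: unchanged (A[7] not included)
P[k] for k >= 7: shift by delta = 17
  P[0] = -10 + 0 = -10
  P[1] = -6 + 0 = -6
  P[2] = -2 + 0 = -2
  P[3] = 10 + 0 = 10
  P[4] = 6 + 0 = 6
  P[5] = 10 + 0 = 10
  P[6] = 30 + 0 = 30
  P[7] = 33 + 17 = 50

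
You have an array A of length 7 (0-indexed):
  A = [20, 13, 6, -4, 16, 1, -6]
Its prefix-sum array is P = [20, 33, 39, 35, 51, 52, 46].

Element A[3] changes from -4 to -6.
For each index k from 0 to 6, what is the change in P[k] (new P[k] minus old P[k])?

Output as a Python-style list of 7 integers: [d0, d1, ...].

Element change: A[3] -4 -> -6, delta = -2
For k < 3: P[k] unchanged, delta_P[k] = 0
For k >= 3: P[k] shifts by exactly -2
Delta array: [0, 0, 0, -2, -2, -2, -2]

Answer: [0, 0, 0, -2, -2, -2, -2]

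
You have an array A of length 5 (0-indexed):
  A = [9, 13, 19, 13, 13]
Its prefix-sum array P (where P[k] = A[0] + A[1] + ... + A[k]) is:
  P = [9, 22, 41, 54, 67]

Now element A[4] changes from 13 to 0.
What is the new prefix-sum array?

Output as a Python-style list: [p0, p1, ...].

Answer: [9, 22, 41, 54, 54]

Derivation:
Change: A[4] 13 -> 0, delta = -13
P[k] for k < 4: unchanged (A[4] not included)
P[k] for k >= 4: shift by delta = -13
  P[0] = 9 + 0 = 9
  P[1] = 22 + 0 = 22
  P[2] = 41 + 0 = 41
  P[3] = 54 + 0 = 54
  P[4] = 67 + -13 = 54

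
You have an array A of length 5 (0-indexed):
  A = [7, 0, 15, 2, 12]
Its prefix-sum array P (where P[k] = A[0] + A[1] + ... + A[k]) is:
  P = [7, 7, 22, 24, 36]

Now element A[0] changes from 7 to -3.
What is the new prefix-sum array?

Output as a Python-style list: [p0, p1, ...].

Change: A[0] 7 -> -3, delta = -10
P[k] for k < 0: unchanged (A[0] not included)
P[k] for k >= 0: shift by delta = -10
  P[0] = 7 + -10 = -3
  P[1] = 7 + -10 = -3
  P[2] = 22 + -10 = 12
  P[3] = 24 + -10 = 14
  P[4] = 36 + -10 = 26

Answer: [-3, -3, 12, 14, 26]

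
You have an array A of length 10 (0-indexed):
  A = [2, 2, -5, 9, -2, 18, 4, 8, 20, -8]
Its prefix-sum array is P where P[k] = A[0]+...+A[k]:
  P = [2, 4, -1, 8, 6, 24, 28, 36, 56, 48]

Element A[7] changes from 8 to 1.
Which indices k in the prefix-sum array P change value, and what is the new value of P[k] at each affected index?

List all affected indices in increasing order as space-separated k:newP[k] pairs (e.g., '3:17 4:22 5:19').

P[k] = A[0] + ... + A[k]
P[k] includes A[7] iff k >= 7
Affected indices: 7, 8, ..., 9; delta = -7
  P[7]: 36 + -7 = 29
  P[8]: 56 + -7 = 49
  P[9]: 48 + -7 = 41

Answer: 7:29 8:49 9:41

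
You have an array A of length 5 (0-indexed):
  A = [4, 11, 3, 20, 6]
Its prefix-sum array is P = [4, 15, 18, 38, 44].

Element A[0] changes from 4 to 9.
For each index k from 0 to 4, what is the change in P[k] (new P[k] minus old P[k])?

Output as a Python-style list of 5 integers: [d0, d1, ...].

Answer: [5, 5, 5, 5, 5]

Derivation:
Element change: A[0] 4 -> 9, delta = 5
For k < 0: P[k] unchanged, delta_P[k] = 0
For k >= 0: P[k] shifts by exactly 5
Delta array: [5, 5, 5, 5, 5]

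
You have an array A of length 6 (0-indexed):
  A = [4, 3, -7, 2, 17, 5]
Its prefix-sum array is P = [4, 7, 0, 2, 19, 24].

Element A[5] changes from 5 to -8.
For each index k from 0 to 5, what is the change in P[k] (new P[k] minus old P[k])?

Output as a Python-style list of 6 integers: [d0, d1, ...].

Answer: [0, 0, 0, 0, 0, -13]

Derivation:
Element change: A[5] 5 -> -8, delta = -13
For k < 5: P[k] unchanged, delta_P[k] = 0
For k >= 5: P[k] shifts by exactly -13
Delta array: [0, 0, 0, 0, 0, -13]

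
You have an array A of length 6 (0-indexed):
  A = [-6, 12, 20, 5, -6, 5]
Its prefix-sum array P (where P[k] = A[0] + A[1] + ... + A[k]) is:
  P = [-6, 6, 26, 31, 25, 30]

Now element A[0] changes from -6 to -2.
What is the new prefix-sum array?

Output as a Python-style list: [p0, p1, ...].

Answer: [-2, 10, 30, 35, 29, 34]

Derivation:
Change: A[0] -6 -> -2, delta = 4
P[k] for k < 0: unchanged (A[0] not included)
P[k] for k >= 0: shift by delta = 4
  P[0] = -6 + 4 = -2
  P[1] = 6 + 4 = 10
  P[2] = 26 + 4 = 30
  P[3] = 31 + 4 = 35
  P[4] = 25 + 4 = 29
  P[5] = 30 + 4 = 34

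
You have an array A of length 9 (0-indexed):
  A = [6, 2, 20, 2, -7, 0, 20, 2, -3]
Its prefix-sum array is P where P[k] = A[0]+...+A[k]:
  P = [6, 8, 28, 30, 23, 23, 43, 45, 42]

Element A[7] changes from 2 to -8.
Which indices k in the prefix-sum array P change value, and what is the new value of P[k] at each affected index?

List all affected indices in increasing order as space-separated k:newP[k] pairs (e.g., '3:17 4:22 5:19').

Answer: 7:35 8:32

Derivation:
P[k] = A[0] + ... + A[k]
P[k] includes A[7] iff k >= 7
Affected indices: 7, 8, ..., 8; delta = -10
  P[7]: 45 + -10 = 35
  P[8]: 42 + -10 = 32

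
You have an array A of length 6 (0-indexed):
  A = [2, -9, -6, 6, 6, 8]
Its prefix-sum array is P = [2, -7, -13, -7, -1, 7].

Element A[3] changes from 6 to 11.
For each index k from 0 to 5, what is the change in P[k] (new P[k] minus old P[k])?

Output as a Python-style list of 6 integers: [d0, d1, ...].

Element change: A[3] 6 -> 11, delta = 5
For k < 3: P[k] unchanged, delta_P[k] = 0
For k >= 3: P[k] shifts by exactly 5
Delta array: [0, 0, 0, 5, 5, 5]

Answer: [0, 0, 0, 5, 5, 5]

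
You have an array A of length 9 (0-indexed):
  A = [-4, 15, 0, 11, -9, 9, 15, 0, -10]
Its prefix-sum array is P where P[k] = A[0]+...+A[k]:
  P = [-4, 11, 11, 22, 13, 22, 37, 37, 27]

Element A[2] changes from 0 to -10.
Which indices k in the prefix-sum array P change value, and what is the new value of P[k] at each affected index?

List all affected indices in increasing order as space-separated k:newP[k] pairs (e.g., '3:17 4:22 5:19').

Answer: 2:1 3:12 4:3 5:12 6:27 7:27 8:17

Derivation:
P[k] = A[0] + ... + A[k]
P[k] includes A[2] iff k >= 2
Affected indices: 2, 3, ..., 8; delta = -10
  P[2]: 11 + -10 = 1
  P[3]: 22 + -10 = 12
  P[4]: 13 + -10 = 3
  P[5]: 22 + -10 = 12
  P[6]: 37 + -10 = 27
  P[7]: 37 + -10 = 27
  P[8]: 27 + -10 = 17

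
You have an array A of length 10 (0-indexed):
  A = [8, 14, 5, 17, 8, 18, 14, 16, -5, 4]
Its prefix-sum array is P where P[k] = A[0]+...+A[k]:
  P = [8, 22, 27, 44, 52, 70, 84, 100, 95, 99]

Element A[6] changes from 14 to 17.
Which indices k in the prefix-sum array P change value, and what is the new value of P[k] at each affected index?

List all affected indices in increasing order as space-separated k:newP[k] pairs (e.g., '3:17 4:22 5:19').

Answer: 6:87 7:103 8:98 9:102

Derivation:
P[k] = A[0] + ... + A[k]
P[k] includes A[6] iff k >= 6
Affected indices: 6, 7, ..., 9; delta = 3
  P[6]: 84 + 3 = 87
  P[7]: 100 + 3 = 103
  P[8]: 95 + 3 = 98
  P[9]: 99 + 3 = 102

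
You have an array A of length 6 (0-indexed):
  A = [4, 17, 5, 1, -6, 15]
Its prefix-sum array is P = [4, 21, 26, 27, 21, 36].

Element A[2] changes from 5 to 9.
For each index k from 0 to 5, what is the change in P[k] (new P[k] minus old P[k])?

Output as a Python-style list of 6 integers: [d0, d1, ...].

Answer: [0, 0, 4, 4, 4, 4]

Derivation:
Element change: A[2] 5 -> 9, delta = 4
For k < 2: P[k] unchanged, delta_P[k] = 0
For k >= 2: P[k] shifts by exactly 4
Delta array: [0, 0, 4, 4, 4, 4]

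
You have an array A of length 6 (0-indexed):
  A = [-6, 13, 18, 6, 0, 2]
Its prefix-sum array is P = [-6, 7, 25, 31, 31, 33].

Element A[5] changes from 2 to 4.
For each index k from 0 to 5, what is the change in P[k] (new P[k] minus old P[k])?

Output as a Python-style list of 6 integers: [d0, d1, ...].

Element change: A[5] 2 -> 4, delta = 2
For k < 5: P[k] unchanged, delta_P[k] = 0
For k >= 5: P[k] shifts by exactly 2
Delta array: [0, 0, 0, 0, 0, 2]

Answer: [0, 0, 0, 0, 0, 2]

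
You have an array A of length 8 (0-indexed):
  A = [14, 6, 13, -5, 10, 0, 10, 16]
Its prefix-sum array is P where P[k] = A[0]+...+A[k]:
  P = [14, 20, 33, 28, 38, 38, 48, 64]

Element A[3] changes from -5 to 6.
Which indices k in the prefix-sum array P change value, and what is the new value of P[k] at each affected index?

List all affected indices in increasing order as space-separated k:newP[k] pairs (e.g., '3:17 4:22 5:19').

Answer: 3:39 4:49 5:49 6:59 7:75

Derivation:
P[k] = A[0] + ... + A[k]
P[k] includes A[3] iff k >= 3
Affected indices: 3, 4, ..., 7; delta = 11
  P[3]: 28 + 11 = 39
  P[4]: 38 + 11 = 49
  P[5]: 38 + 11 = 49
  P[6]: 48 + 11 = 59
  P[7]: 64 + 11 = 75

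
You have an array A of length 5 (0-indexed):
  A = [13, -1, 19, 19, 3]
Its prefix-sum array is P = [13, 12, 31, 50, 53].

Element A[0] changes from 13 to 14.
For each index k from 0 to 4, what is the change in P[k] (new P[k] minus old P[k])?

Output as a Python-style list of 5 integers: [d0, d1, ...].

Element change: A[0] 13 -> 14, delta = 1
For k < 0: P[k] unchanged, delta_P[k] = 0
For k >= 0: P[k] shifts by exactly 1
Delta array: [1, 1, 1, 1, 1]

Answer: [1, 1, 1, 1, 1]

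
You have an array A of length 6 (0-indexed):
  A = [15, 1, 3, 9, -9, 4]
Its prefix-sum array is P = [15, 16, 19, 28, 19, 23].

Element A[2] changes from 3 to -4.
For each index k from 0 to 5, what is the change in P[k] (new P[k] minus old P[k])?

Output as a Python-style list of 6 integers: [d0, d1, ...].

Element change: A[2] 3 -> -4, delta = -7
For k < 2: P[k] unchanged, delta_P[k] = 0
For k >= 2: P[k] shifts by exactly -7
Delta array: [0, 0, -7, -7, -7, -7]

Answer: [0, 0, -7, -7, -7, -7]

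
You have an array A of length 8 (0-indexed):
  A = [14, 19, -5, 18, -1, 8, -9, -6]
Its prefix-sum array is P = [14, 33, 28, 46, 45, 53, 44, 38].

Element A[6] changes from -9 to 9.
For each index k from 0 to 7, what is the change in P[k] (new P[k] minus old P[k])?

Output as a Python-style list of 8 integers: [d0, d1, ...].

Answer: [0, 0, 0, 0, 0, 0, 18, 18]

Derivation:
Element change: A[6] -9 -> 9, delta = 18
For k < 6: P[k] unchanged, delta_P[k] = 0
For k >= 6: P[k] shifts by exactly 18
Delta array: [0, 0, 0, 0, 0, 0, 18, 18]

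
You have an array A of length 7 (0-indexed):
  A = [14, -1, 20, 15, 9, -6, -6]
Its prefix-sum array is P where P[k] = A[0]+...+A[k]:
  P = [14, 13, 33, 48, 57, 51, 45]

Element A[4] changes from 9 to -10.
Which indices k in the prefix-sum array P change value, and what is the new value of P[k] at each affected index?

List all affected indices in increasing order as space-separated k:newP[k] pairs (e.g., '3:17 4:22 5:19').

Answer: 4:38 5:32 6:26

Derivation:
P[k] = A[0] + ... + A[k]
P[k] includes A[4] iff k >= 4
Affected indices: 4, 5, ..., 6; delta = -19
  P[4]: 57 + -19 = 38
  P[5]: 51 + -19 = 32
  P[6]: 45 + -19 = 26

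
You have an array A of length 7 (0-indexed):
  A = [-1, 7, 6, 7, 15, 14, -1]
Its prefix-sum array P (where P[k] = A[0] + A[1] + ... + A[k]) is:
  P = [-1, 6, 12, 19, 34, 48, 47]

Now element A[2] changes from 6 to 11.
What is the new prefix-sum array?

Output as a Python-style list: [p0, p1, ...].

Change: A[2] 6 -> 11, delta = 5
P[k] for k < 2: unchanged (A[2] not included)
P[k] for k >= 2: shift by delta = 5
  P[0] = -1 + 0 = -1
  P[1] = 6 + 0 = 6
  P[2] = 12 + 5 = 17
  P[3] = 19 + 5 = 24
  P[4] = 34 + 5 = 39
  P[5] = 48 + 5 = 53
  P[6] = 47 + 5 = 52

Answer: [-1, 6, 17, 24, 39, 53, 52]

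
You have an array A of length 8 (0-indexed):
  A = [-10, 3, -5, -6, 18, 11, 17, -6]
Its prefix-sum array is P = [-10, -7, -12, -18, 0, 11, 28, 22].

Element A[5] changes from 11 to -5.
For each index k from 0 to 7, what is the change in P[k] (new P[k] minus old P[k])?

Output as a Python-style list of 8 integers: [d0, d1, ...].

Element change: A[5] 11 -> -5, delta = -16
For k < 5: P[k] unchanged, delta_P[k] = 0
For k >= 5: P[k] shifts by exactly -16
Delta array: [0, 0, 0, 0, 0, -16, -16, -16]

Answer: [0, 0, 0, 0, 0, -16, -16, -16]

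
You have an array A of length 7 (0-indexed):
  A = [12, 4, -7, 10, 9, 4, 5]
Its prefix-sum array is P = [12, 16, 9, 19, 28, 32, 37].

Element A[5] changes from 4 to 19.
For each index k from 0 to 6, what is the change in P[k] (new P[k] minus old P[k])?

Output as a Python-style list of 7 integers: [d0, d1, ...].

Element change: A[5] 4 -> 19, delta = 15
For k < 5: P[k] unchanged, delta_P[k] = 0
For k >= 5: P[k] shifts by exactly 15
Delta array: [0, 0, 0, 0, 0, 15, 15]

Answer: [0, 0, 0, 0, 0, 15, 15]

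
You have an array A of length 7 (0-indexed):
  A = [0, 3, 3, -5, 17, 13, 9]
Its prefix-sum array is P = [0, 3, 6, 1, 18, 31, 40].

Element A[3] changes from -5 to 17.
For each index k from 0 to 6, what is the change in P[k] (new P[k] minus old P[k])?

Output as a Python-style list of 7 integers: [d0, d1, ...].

Answer: [0, 0, 0, 22, 22, 22, 22]

Derivation:
Element change: A[3] -5 -> 17, delta = 22
For k < 3: P[k] unchanged, delta_P[k] = 0
For k >= 3: P[k] shifts by exactly 22
Delta array: [0, 0, 0, 22, 22, 22, 22]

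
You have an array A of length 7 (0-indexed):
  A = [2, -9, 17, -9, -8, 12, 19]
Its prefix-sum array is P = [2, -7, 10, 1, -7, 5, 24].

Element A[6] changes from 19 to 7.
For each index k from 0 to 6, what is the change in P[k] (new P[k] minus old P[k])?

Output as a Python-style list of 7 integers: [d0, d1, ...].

Answer: [0, 0, 0, 0, 0, 0, -12]

Derivation:
Element change: A[6] 19 -> 7, delta = -12
For k < 6: P[k] unchanged, delta_P[k] = 0
For k >= 6: P[k] shifts by exactly -12
Delta array: [0, 0, 0, 0, 0, 0, -12]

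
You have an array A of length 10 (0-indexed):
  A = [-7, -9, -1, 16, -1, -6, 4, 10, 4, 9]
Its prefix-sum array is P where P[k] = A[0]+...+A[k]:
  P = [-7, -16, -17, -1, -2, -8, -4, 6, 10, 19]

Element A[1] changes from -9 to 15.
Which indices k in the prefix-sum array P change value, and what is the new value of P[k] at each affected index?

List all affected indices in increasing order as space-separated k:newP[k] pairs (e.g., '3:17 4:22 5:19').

P[k] = A[0] + ... + A[k]
P[k] includes A[1] iff k >= 1
Affected indices: 1, 2, ..., 9; delta = 24
  P[1]: -16 + 24 = 8
  P[2]: -17 + 24 = 7
  P[3]: -1 + 24 = 23
  P[4]: -2 + 24 = 22
  P[5]: -8 + 24 = 16
  P[6]: -4 + 24 = 20
  P[7]: 6 + 24 = 30
  P[8]: 10 + 24 = 34
  P[9]: 19 + 24 = 43

Answer: 1:8 2:7 3:23 4:22 5:16 6:20 7:30 8:34 9:43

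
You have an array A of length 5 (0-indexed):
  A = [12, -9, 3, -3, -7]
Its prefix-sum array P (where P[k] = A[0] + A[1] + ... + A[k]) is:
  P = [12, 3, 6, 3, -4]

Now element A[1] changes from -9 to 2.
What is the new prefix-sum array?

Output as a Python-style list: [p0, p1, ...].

Answer: [12, 14, 17, 14, 7]

Derivation:
Change: A[1] -9 -> 2, delta = 11
P[k] for k < 1: unchanged (A[1] not included)
P[k] for k >= 1: shift by delta = 11
  P[0] = 12 + 0 = 12
  P[1] = 3 + 11 = 14
  P[2] = 6 + 11 = 17
  P[3] = 3 + 11 = 14
  P[4] = -4 + 11 = 7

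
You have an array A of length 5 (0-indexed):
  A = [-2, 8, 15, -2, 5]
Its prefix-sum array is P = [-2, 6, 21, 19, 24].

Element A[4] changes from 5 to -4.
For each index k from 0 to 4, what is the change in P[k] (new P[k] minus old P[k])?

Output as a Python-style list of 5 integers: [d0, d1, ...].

Element change: A[4] 5 -> -4, delta = -9
For k < 4: P[k] unchanged, delta_P[k] = 0
For k >= 4: P[k] shifts by exactly -9
Delta array: [0, 0, 0, 0, -9]

Answer: [0, 0, 0, 0, -9]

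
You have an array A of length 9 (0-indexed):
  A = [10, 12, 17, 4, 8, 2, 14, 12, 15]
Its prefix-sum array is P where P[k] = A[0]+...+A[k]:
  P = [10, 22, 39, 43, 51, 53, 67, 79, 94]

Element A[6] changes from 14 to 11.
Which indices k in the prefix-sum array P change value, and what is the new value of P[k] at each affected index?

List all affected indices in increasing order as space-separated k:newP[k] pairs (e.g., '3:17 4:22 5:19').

Answer: 6:64 7:76 8:91

Derivation:
P[k] = A[0] + ... + A[k]
P[k] includes A[6] iff k >= 6
Affected indices: 6, 7, ..., 8; delta = -3
  P[6]: 67 + -3 = 64
  P[7]: 79 + -3 = 76
  P[8]: 94 + -3 = 91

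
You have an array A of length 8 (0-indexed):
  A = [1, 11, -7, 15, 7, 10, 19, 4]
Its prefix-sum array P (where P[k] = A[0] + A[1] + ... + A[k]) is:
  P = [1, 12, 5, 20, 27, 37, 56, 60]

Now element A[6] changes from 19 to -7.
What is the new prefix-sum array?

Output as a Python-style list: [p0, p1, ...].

Answer: [1, 12, 5, 20, 27, 37, 30, 34]

Derivation:
Change: A[6] 19 -> -7, delta = -26
P[k] for k < 6: unchanged (A[6] not included)
P[k] for k >= 6: shift by delta = -26
  P[0] = 1 + 0 = 1
  P[1] = 12 + 0 = 12
  P[2] = 5 + 0 = 5
  P[3] = 20 + 0 = 20
  P[4] = 27 + 0 = 27
  P[5] = 37 + 0 = 37
  P[6] = 56 + -26 = 30
  P[7] = 60 + -26 = 34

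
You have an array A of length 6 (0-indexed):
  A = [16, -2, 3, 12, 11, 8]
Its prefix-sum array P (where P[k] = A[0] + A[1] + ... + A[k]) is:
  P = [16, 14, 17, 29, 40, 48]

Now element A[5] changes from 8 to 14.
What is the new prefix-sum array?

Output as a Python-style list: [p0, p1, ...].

Answer: [16, 14, 17, 29, 40, 54]

Derivation:
Change: A[5] 8 -> 14, delta = 6
P[k] for k < 5: unchanged (A[5] not included)
P[k] for k >= 5: shift by delta = 6
  P[0] = 16 + 0 = 16
  P[1] = 14 + 0 = 14
  P[2] = 17 + 0 = 17
  P[3] = 29 + 0 = 29
  P[4] = 40 + 0 = 40
  P[5] = 48 + 6 = 54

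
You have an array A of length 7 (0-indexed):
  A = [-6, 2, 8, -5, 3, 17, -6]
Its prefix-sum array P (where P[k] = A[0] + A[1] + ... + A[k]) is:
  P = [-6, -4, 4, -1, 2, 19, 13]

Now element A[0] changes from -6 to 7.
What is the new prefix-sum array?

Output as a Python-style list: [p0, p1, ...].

Answer: [7, 9, 17, 12, 15, 32, 26]

Derivation:
Change: A[0] -6 -> 7, delta = 13
P[k] for k < 0: unchanged (A[0] not included)
P[k] for k >= 0: shift by delta = 13
  P[0] = -6 + 13 = 7
  P[1] = -4 + 13 = 9
  P[2] = 4 + 13 = 17
  P[3] = -1 + 13 = 12
  P[4] = 2 + 13 = 15
  P[5] = 19 + 13 = 32
  P[6] = 13 + 13 = 26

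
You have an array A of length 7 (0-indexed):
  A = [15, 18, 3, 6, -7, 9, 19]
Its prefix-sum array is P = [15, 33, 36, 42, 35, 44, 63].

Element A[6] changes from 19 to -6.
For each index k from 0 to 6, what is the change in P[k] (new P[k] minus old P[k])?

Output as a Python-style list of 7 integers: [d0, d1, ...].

Answer: [0, 0, 0, 0, 0, 0, -25]

Derivation:
Element change: A[6] 19 -> -6, delta = -25
For k < 6: P[k] unchanged, delta_P[k] = 0
For k >= 6: P[k] shifts by exactly -25
Delta array: [0, 0, 0, 0, 0, 0, -25]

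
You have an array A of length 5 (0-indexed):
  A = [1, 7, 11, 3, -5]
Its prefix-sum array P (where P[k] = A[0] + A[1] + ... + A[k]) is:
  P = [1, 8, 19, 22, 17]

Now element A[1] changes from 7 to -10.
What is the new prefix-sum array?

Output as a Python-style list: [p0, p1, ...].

Change: A[1] 7 -> -10, delta = -17
P[k] for k < 1: unchanged (A[1] not included)
P[k] for k >= 1: shift by delta = -17
  P[0] = 1 + 0 = 1
  P[1] = 8 + -17 = -9
  P[2] = 19 + -17 = 2
  P[3] = 22 + -17 = 5
  P[4] = 17 + -17 = 0

Answer: [1, -9, 2, 5, 0]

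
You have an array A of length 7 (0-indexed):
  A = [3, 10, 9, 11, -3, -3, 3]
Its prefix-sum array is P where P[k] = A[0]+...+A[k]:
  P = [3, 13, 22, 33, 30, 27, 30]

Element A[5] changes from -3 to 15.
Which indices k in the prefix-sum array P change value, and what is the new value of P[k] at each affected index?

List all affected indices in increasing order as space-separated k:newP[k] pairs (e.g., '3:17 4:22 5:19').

Answer: 5:45 6:48

Derivation:
P[k] = A[0] + ... + A[k]
P[k] includes A[5] iff k >= 5
Affected indices: 5, 6, ..., 6; delta = 18
  P[5]: 27 + 18 = 45
  P[6]: 30 + 18 = 48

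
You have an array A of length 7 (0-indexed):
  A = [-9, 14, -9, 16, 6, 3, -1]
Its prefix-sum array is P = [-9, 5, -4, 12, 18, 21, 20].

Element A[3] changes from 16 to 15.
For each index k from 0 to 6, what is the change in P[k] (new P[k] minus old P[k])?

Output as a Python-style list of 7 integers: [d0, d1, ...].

Element change: A[3] 16 -> 15, delta = -1
For k < 3: P[k] unchanged, delta_P[k] = 0
For k >= 3: P[k] shifts by exactly -1
Delta array: [0, 0, 0, -1, -1, -1, -1]

Answer: [0, 0, 0, -1, -1, -1, -1]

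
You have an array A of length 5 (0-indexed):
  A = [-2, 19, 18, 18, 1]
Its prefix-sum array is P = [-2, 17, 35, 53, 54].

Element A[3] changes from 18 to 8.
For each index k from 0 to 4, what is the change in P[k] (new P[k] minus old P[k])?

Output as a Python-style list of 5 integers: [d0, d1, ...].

Element change: A[3] 18 -> 8, delta = -10
For k < 3: P[k] unchanged, delta_P[k] = 0
For k >= 3: P[k] shifts by exactly -10
Delta array: [0, 0, 0, -10, -10]

Answer: [0, 0, 0, -10, -10]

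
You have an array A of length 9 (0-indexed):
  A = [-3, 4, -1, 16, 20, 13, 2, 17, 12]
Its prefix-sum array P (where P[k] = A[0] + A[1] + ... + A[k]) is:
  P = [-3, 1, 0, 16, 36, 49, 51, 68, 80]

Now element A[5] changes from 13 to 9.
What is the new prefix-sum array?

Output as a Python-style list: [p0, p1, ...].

Change: A[5] 13 -> 9, delta = -4
P[k] for k < 5: unchanged (A[5] not included)
P[k] for k >= 5: shift by delta = -4
  P[0] = -3 + 0 = -3
  P[1] = 1 + 0 = 1
  P[2] = 0 + 0 = 0
  P[3] = 16 + 0 = 16
  P[4] = 36 + 0 = 36
  P[5] = 49 + -4 = 45
  P[6] = 51 + -4 = 47
  P[7] = 68 + -4 = 64
  P[8] = 80 + -4 = 76

Answer: [-3, 1, 0, 16, 36, 45, 47, 64, 76]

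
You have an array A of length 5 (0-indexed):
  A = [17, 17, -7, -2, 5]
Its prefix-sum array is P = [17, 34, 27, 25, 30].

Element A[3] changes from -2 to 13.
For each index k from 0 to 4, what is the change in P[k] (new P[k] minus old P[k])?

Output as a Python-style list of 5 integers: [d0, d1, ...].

Element change: A[3] -2 -> 13, delta = 15
For k < 3: P[k] unchanged, delta_P[k] = 0
For k >= 3: P[k] shifts by exactly 15
Delta array: [0, 0, 0, 15, 15]

Answer: [0, 0, 0, 15, 15]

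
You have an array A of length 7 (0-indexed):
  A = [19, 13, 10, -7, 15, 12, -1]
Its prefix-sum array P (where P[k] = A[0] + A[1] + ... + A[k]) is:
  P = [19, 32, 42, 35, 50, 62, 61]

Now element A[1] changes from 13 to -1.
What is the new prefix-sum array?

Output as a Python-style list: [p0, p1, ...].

Change: A[1] 13 -> -1, delta = -14
P[k] for k < 1: unchanged (A[1] not included)
P[k] for k >= 1: shift by delta = -14
  P[0] = 19 + 0 = 19
  P[1] = 32 + -14 = 18
  P[2] = 42 + -14 = 28
  P[3] = 35 + -14 = 21
  P[4] = 50 + -14 = 36
  P[5] = 62 + -14 = 48
  P[6] = 61 + -14 = 47

Answer: [19, 18, 28, 21, 36, 48, 47]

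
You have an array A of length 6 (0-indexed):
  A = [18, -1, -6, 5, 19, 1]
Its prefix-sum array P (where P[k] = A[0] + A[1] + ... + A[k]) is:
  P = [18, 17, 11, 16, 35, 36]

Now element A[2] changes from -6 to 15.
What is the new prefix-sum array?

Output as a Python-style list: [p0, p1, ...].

Answer: [18, 17, 32, 37, 56, 57]

Derivation:
Change: A[2] -6 -> 15, delta = 21
P[k] for k < 2: unchanged (A[2] not included)
P[k] for k >= 2: shift by delta = 21
  P[0] = 18 + 0 = 18
  P[1] = 17 + 0 = 17
  P[2] = 11 + 21 = 32
  P[3] = 16 + 21 = 37
  P[4] = 35 + 21 = 56
  P[5] = 36 + 21 = 57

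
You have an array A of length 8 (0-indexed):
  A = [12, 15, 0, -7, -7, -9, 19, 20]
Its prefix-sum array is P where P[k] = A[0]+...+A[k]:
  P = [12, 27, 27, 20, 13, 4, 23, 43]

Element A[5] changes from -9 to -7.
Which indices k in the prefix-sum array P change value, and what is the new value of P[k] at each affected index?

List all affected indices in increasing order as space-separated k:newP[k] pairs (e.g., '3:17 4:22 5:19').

P[k] = A[0] + ... + A[k]
P[k] includes A[5] iff k >= 5
Affected indices: 5, 6, ..., 7; delta = 2
  P[5]: 4 + 2 = 6
  P[6]: 23 + 2 = 25
  P[7]: 43 + 2 = 45

Answer: 5:6 6:25 7:45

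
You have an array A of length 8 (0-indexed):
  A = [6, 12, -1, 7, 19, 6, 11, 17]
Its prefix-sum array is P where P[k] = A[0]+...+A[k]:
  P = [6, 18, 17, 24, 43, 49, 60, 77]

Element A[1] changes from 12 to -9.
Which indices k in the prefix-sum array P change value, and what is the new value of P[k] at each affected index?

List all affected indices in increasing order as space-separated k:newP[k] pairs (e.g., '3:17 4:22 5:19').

P[k] = A[0] + ... + A[k]
P[k] includes A[1] iff k >= 1
Affected indices: 1, 2, ..., 7; delta = -21
  P[1]: 18 + -21 = -3
  P[2]: 17 + -21 = -4
  P[3]: 24 + -21 = 3
  P[4]: 43 + -21 = 22
  P[5]: 49 + -21 = 28
  P[6]: 60 + -21 = 39
  P[7]: 77 + -21 = 56

Answer: 1:-3 2:-4 3:3 4:22 5:28 6:39 7:56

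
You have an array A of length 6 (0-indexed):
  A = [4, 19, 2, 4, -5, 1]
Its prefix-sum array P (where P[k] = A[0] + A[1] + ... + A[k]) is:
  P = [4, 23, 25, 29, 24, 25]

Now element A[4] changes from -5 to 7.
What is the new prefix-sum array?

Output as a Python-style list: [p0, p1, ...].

Answer: [4, 23, 25, 29, 36, 37]

Derivation:
Change: A[4] -5 -> 7, delta = 12
P[k] for k < 4: unchanged (A[4] not included)
P[k] for k >= 4: shift by delta = 12
  P[0] = 4 + 0 = 4
  P[1] = 23 + 0 = 23
  P[2] = 25 + 0 = 25
  P[3] = 29 + 0 = 29
  P[4] = 24 + 12 = 36
  P[5] = 25 + 12 = 37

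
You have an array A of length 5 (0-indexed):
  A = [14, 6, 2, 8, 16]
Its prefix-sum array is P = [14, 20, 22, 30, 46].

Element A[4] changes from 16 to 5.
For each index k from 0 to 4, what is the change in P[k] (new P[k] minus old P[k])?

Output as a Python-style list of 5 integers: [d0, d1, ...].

Element change: A[4] 16 -> 5, delta = -11
For k < 4: P[k] unchanged, delta_P[k] = 0
For k >= 4: P[k] shifts by exactly -11
Delta array: [0, 0, 0, 0, -11]

Answer: [0, 0, 0, 0, -11]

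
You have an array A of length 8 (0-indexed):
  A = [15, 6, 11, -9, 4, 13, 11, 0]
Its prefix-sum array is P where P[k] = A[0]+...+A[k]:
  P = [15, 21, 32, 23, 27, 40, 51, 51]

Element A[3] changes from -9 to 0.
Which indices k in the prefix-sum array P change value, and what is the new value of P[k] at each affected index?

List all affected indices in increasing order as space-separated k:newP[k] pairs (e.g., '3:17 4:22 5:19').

P[k] = A[0] + ... + A[k]
P[k] includes A[3] iff k >= 3
Affected indices: 3, 4, ..., 7; delta = 9
  P[3]: 23 + 9 = 32
  P[4]: 27 + 9 = 36
  P[5]: 40 + 9 = 49
  P[6]: 51 + 9 = 60
  P[7]: 51 + 9 = 60

Answer: 3:32 4:36 5:49 6:60 7:60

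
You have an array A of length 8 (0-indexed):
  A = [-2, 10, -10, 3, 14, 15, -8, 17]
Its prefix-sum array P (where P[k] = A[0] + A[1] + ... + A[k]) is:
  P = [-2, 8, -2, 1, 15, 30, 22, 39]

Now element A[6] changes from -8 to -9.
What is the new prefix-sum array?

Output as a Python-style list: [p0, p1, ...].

Answer: [-2, 8, -2, 1, 15, 30, 21, 38]

Derivation:
Change: A[6] -8 -> -9, delta = -1
P[k] for k < 6: unchanged (A[6] not included)
P[k] for k >= 6: shift by delta = -1
  P[0] = -2 + 0 = -2
  P[1] = 8 + 0 = 8
  P[2] = -2 + 0 = -2
  P[3] = 1 + 0 = 1
  P[4] = 15 + 0 = 15
  P[5] = 30 + 0 = 30
  P[6] = 22 + -1 = 21
  P[7] = 39 + -1 = 38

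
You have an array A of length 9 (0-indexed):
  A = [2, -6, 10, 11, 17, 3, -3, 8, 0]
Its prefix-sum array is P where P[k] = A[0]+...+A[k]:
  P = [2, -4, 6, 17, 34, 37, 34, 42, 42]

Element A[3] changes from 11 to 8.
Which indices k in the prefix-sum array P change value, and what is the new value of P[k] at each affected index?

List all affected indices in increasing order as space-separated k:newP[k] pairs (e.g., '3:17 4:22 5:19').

P[k] = A[0] + ... + A[k]
P[k] includes A[3] iff k >= 3
Affected indices: 3, 4, ..., 8; delta = -3
  P[3]: 17 + -3 = 14
  P[4]: 34 + -3 = 31
  P[5]: 37 + -3 = 34
  P[6]: 34 + -3 = 31
  P[7]: 42 + -3 = 39
  P[8]: 42 + -3 = 39

Answer: 3:14 4:31 5:34 6:31 7:39 8:39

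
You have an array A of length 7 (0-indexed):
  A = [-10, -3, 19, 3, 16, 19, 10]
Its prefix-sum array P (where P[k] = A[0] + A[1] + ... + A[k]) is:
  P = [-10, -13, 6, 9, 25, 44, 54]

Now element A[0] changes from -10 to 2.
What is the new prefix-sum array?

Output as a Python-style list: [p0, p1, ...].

Answer: [2, -1, 18, 21, 37, 56, 66]

Derivation:
Change: A[0] -10 -> 2, delta = 12
P[k] for k < 0: unchanged (A[0] not included)
P[k] for k >= 0: shift by delta = 12
  P[0] = -10 + 12 = 2
  P[1] = -13 + 12 = -1
  P[2] = 6 + 12 = 18
  P[3] = 9 + 12 = 21
  P[4] = 25 + 12 = 37
  P[5] = 44 + 12 = 56
  P[6] = 54 + 12 = 66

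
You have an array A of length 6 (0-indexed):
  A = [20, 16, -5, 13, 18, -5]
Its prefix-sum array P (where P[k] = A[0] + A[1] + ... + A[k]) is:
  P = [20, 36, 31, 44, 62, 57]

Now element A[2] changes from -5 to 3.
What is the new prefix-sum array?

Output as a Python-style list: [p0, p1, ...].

Change: A[2] -5 -> 3, delta = 8
P[k] for k < 2: unchanged (A[2] not included)
P[k] for k >= 2: shift by delta = 8
  P[0] = 20 + 0 = 20
  P[1] = 36 + 0 = 36
  P[2] = 31 + 8 = 39
  P[3] = 44 + 8 = 52
  P[4] = 62 + 8 = 70
  P[5] = 57 + 8 = 65

Answer: [20, 36, 39, 52, 70, 65]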